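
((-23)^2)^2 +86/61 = 17070387/61 = 279842.41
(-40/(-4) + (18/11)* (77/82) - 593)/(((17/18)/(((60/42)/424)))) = -2.07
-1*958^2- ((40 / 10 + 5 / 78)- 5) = -71585519/78 = -917763.06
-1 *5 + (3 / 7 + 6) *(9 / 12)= -5/28 = -0.18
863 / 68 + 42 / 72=677/51 = 13.27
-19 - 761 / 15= -1046/15 = -69.73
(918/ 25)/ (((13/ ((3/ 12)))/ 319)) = 146421/650 = 225.26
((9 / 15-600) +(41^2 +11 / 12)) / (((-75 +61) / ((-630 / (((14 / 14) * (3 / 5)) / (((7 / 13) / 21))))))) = 324755/156 = 2081.76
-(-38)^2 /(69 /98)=-141512/69 = -2050.90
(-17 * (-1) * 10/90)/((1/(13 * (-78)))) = -5746/3 = -1915.33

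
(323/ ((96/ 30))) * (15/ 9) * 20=40375/12 = 3364.58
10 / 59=0.17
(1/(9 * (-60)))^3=-1/157464000 = 0.00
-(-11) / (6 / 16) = 29.33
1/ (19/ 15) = 15/19 = 0.79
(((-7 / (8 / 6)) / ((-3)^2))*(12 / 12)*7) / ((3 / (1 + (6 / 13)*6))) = -2401/468 = -5.13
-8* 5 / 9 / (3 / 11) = -440/27 = -16.30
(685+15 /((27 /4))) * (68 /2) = 210290/9 = 23365.56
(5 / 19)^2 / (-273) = -25/98553 = 0.00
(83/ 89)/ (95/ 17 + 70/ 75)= 21165/148007 = 0.14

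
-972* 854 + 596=-829492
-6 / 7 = -0.86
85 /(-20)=-17/4 = -4.25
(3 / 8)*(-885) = -2655/8 = -331.88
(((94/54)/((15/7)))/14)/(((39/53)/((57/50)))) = 47329/526500 = 0.09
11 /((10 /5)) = 11/2 = 5.50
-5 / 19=-0.26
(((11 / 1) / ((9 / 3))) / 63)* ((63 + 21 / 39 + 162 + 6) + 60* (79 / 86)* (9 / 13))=15.70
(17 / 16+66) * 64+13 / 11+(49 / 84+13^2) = 589085/132 = 4462.77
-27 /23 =-1.17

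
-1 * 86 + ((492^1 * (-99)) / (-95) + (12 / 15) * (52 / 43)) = 1747086/4085 = 427.68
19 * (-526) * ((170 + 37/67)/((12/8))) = -76134292/67 = -1136332.72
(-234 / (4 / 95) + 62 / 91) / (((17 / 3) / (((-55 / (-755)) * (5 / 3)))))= -55623755/467194 = -119.06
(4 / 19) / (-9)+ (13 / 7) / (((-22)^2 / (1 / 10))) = -133297/5793480 = -0.02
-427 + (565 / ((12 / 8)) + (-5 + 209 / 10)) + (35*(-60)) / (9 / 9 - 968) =-935911/29010 = -32.26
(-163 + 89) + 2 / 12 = -443/6 = -73.83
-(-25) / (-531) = -25/531 = -0.05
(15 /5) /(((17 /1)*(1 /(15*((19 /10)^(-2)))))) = 4500/6137 = 0.73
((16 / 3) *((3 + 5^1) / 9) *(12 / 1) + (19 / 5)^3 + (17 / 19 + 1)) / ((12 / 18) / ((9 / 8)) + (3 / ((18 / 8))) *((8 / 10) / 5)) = 7288167/51680 = 141.02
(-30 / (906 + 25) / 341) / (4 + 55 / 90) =-540/26350093 = 0.00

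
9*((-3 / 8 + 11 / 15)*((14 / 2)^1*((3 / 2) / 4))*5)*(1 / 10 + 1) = 29799/640 = 46.56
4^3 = 64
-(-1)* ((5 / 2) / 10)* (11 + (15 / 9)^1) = 19/6 = 3.17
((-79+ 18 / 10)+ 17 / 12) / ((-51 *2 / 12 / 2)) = 4547/255 = 17.83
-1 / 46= -0.02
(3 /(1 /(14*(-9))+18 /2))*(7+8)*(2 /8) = 2835/2266 = 1.25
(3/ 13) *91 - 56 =-35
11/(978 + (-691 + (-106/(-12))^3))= 2376/210869 = 0.01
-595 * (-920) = 547400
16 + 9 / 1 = 25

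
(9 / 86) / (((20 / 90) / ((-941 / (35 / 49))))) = -620.40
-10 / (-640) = 1/64 = 0.02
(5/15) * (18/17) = 6/17 = 0.35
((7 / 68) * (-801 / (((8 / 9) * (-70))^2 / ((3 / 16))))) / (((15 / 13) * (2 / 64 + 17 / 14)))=-93717/33728000 = 0.00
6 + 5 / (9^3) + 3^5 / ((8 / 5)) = 920767/5832 = 157.88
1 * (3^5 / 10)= 243/10 = 24.30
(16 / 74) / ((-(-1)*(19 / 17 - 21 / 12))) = -544/1591 = -0.34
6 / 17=0.35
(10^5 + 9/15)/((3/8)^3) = 256001536/135 = 1896307.67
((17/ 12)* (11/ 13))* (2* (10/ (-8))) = -935/312 = -3.00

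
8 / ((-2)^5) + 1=0.75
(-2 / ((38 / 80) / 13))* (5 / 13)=-400/19 = -21.05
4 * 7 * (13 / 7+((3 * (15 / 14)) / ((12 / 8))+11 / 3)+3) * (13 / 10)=5824/15 = 388.27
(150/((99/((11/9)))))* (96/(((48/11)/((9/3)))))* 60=22000/3 = 7333.33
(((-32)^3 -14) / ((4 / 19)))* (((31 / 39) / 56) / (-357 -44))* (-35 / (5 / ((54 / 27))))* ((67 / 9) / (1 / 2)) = -646838033/563004 = -1148.90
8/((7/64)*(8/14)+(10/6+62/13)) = 4992/4055 = 1.23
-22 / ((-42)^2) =-11/882 = -0.01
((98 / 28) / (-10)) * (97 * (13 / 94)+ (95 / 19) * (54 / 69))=-6.06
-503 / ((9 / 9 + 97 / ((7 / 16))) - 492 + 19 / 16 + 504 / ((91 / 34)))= 732368/116175 = 6.30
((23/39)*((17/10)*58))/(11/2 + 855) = 22678/335595 = 0.07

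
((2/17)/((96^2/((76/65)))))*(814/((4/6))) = 7733/424320 = 0.02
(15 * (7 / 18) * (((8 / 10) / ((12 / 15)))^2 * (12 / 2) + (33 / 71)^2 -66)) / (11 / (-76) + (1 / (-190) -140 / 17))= 597719150/14371891 = 41.59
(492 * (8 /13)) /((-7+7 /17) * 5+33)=66912/13 = 5147.08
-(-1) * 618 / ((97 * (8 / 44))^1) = 3399/97 = 35.04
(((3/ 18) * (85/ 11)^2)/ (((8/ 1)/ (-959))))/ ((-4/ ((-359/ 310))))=-497486045/1440384 = -345.38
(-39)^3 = -59319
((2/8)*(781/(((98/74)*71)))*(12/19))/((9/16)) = 6512/2793 = 2.33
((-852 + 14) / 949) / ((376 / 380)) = -39805/44603 = -0.89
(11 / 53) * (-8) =-88/53 = -1.66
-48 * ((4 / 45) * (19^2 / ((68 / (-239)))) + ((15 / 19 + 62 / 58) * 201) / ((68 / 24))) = -128524016/140505 = -914.73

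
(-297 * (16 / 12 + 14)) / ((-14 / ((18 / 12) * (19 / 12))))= 43263/56 = 772.55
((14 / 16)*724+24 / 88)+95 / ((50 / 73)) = 42486/55 = 772.47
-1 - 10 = -11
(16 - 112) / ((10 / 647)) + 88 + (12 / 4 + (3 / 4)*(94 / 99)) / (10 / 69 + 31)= -6123.08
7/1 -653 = -646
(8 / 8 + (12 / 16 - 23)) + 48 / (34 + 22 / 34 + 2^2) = -17527/876 = -20.01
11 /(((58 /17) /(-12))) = -1122/29 = -38.69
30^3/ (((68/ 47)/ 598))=189715500/17 = 11159735.29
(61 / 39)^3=226981/59319 = 3.83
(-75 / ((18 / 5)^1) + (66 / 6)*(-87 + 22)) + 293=-2657/6 = -442.83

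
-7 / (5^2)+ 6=5.72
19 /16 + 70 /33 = 1747/528 = 3.31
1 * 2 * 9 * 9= 162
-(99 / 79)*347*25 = -858825/79 = -10871.20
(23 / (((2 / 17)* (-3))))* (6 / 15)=-391/15 = -26.07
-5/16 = -0.31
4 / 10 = 2/5 = 0.40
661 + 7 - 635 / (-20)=2799/4 = 699.75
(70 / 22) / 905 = 7/1991 = 0.00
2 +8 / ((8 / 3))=5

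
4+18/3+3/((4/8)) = 16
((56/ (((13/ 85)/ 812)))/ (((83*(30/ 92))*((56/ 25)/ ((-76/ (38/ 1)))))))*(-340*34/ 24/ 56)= 819242750/9711 = 84362.35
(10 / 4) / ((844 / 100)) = 125/422 = 0.30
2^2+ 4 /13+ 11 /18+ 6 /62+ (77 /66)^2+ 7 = 194069/14508 = 13.38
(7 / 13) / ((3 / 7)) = 1.26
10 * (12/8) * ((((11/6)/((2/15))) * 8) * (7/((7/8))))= 13200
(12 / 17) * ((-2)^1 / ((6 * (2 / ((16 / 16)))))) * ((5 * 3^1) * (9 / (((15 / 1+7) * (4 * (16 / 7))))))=-945/11968 = -0.08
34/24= 1.42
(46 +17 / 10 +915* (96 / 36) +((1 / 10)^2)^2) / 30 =24877001/300000 = 82.92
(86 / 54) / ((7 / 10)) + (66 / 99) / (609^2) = 93756/41209 = 2.28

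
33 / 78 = 11/26 = 0.42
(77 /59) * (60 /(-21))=-220/59 = -3.73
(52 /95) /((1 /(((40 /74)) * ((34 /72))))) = 884/6327 = 0.14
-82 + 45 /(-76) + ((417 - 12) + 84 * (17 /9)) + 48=120629/228 = 529.07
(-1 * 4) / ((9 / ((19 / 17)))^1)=-76/153 = -0.50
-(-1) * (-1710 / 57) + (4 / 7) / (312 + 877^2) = -161582606/5386087 = -30.00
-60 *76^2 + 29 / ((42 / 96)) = -2425456/7 = -346493.71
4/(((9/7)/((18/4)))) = 14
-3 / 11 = -0.27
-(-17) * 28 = 476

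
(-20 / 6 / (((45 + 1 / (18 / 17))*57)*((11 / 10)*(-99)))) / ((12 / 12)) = 200/17111457 = 0.00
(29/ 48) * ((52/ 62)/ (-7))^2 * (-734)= -1798667/282534 = -6.37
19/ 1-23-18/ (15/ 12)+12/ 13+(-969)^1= -986.48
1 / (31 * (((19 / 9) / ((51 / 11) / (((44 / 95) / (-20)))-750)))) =-1034775/71269 = -14.52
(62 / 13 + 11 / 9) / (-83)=-701/9711 = -0.07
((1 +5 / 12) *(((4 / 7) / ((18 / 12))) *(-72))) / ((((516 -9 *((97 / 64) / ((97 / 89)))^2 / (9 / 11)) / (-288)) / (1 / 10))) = 160432128/70924175 = 2.26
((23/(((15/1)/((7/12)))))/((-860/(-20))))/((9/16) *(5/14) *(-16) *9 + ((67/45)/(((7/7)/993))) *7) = 1127/559155918 = 0.00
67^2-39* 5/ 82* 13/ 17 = 4487.18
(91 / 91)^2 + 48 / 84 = 11/7 = 1.57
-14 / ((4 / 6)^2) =-63/2 = -31.50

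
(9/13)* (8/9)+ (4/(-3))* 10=-496/39 = -12.72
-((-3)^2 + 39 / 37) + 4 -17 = -23.05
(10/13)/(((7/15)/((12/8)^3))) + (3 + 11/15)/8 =32923/5460 = 6.03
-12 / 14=-0.86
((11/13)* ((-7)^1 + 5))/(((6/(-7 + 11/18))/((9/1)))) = 1265/78 = 16.22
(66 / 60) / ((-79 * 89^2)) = -11/6257590 = 0.00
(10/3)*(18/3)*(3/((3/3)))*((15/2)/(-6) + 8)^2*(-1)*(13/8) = -4442.34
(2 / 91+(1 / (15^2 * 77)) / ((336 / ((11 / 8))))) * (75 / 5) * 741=22982647/94080 = 244.29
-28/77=-4/11 = -0.36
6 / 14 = 3/7 = 0.43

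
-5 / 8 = -0.62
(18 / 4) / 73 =9/146 = 0.06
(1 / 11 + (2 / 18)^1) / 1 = 20/99 = 0.20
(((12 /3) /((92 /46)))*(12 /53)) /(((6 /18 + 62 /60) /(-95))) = -68400/2173 = -31.48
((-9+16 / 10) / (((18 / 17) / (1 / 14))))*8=-1258/315 = -3.99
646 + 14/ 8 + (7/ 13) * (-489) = 19991/52 = 384.44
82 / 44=41/22 = 1.86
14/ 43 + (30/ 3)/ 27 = 0.70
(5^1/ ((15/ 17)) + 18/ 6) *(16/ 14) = 9.90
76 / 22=38/11 = 3.45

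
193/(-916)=-193/916 = -0.21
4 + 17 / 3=29/3 = 9.67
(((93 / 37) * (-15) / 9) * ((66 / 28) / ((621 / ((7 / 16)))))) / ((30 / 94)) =-16027/735264 = -0.02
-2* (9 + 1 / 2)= -19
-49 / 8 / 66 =-49/528 = -0.09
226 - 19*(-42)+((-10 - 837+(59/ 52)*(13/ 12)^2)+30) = 119999/576 = 208.33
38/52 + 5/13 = 29/26 = 1.12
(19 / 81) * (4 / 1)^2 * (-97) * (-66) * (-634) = -411298624/27 = -15233282.37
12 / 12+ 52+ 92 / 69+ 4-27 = 94/3 = 31.33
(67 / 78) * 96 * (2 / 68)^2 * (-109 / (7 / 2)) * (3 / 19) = -0.35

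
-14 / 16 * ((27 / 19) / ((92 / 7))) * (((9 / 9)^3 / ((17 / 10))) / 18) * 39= -28665/237728 = -0.12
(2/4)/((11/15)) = 15/22 = 0.68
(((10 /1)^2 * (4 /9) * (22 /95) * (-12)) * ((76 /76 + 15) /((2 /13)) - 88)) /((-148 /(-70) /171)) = -5913600/37 = -159827.03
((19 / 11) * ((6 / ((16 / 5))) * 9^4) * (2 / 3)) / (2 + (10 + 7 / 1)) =32805/44 = 745.57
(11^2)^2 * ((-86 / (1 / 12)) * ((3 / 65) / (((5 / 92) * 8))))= -521278164/325 = -1603932.81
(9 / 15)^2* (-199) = -1791/25 = -71.64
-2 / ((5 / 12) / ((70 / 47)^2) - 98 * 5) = 23520/5760191 = 0.00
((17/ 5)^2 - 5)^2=26896/625 = 43.03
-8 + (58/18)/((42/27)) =-83/14 = -5.93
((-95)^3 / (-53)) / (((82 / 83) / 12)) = 426972750/2173 = 196489.99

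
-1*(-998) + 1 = 999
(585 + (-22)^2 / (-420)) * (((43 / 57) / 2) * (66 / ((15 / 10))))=57993584/5985 = 9689.82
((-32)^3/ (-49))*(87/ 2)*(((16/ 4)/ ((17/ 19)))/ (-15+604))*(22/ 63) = 41811968/542283 = 77.10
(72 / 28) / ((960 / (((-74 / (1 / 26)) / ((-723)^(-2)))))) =-754297947/280 = -2693921.24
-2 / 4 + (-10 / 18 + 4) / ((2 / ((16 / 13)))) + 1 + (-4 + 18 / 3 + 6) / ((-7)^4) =1473685/561834 = 2.62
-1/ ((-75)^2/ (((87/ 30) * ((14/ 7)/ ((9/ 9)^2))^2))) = -58/28125 = 0.00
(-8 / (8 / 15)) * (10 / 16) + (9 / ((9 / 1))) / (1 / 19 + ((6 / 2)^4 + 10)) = -64799/6920 = -9.36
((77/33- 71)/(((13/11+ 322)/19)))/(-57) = 2266/31995 = 0.07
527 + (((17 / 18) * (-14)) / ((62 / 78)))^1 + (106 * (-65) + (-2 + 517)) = -545411/93 = -5864.63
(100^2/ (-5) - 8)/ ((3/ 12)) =-8032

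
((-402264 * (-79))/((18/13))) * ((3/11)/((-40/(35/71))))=-77141.38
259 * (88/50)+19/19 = 11421/25 = 456.84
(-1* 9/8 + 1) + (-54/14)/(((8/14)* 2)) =-7/2 = -3.50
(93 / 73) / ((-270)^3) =-31/478953000 = 0.00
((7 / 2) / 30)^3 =343/216000 = 0.00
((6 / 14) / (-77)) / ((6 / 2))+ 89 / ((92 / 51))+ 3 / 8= 4930049/99176 = 49.71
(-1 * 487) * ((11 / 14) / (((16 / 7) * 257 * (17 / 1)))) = -5357/139808 = -0.04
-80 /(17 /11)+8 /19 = -16584/323 = -51.34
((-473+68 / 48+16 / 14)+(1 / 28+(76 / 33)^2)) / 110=-7090927/1677060 = -4.23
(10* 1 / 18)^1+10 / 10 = 1.56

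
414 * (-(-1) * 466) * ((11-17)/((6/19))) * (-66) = 241926696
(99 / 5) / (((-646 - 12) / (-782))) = 38709/1645 = 23.53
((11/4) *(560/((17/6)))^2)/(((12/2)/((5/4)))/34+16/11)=426888000/6341 = 67321.87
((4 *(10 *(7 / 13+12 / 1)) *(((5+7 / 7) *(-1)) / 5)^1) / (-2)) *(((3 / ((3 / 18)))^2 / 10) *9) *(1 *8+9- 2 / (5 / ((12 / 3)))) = 439184592/325 = 1351337.21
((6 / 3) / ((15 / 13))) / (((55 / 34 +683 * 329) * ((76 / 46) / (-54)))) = -182988/725808835 = 0.00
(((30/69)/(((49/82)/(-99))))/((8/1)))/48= -0.19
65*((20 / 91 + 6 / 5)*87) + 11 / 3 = 168683/21 = 8032.52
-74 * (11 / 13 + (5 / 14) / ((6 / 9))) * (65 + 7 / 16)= -19485717/2912 = -6691.52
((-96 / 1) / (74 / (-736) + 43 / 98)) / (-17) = 577024/34561 = 16.70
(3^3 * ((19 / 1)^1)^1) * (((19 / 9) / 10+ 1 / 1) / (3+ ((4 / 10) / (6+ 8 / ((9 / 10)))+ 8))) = 416271/7388 = 56.34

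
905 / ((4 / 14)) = 6335/2 = 3167.50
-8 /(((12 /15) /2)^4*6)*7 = -4375/12 = -364.58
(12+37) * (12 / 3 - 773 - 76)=-41405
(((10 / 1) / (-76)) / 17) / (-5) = 1/646 = 0.00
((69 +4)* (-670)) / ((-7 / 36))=1760760/7 = 251537.14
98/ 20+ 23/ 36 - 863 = -154343/180 = -857.46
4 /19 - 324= -6152/19 = -323.79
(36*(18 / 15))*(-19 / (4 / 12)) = -12312/5 = -2462.40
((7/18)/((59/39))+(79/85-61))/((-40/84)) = 12598523/100300 = 125.61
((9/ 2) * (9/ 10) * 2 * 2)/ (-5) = -81/25 = -3.24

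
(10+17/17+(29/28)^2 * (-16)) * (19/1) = -5738/49 = -117.10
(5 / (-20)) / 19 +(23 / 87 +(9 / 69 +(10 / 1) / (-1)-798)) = -122819369/152076 = -807.62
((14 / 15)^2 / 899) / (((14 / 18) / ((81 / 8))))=567/44950 = 0.01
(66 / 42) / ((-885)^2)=11/5482575 = 0.00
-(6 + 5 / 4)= -29/4 = -7.25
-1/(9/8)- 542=-4886/9 = -542.89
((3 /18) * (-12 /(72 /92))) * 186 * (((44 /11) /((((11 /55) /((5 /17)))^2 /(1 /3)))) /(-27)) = 3565000/70227 = 50.76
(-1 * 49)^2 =2401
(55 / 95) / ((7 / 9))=99/133 = 0.74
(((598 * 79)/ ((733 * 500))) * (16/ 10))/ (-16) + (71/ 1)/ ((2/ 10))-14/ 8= 161826751/458125 = 353.24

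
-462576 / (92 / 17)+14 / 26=-1111181/13 = -85475.46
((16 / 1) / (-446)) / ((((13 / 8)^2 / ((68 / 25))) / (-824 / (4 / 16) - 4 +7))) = 114649088/942175 = 121.69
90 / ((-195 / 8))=-48/13 = -3.69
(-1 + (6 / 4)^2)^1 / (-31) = -5/124 = -0.04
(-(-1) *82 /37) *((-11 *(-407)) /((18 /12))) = 19844/3 = 6614.67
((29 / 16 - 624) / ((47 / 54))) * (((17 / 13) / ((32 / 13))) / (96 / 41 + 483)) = -0.78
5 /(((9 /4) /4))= 80/9 = 8.89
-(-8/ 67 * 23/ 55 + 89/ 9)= -326309/33165 = -9.84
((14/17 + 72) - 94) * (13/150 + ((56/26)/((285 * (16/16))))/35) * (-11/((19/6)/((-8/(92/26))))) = -10197792/705755 = -14.45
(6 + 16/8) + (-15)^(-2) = 1801/225 = 8.00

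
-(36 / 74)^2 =-324/1369 = -0.24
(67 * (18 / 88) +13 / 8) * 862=581419/44 = 13214.07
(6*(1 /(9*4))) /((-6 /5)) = -5/36 = -0.14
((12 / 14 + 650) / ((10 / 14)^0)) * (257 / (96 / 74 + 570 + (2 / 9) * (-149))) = 97476759/313628 = 310.80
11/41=0.27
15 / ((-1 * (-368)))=15/368 = 0.04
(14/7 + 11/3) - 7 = -4/3 = -1.33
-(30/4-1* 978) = 970.50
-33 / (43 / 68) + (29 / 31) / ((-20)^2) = -27824353/533200 = -52.18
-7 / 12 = -0.58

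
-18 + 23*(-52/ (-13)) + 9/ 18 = 149/2 = 74.50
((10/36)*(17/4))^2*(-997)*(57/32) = -136863175/55296 = -2475.10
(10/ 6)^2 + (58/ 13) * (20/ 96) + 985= 462715/468 = 988.71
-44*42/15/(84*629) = -22/9435 = 0.00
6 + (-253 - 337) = -584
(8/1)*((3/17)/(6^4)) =1/918 = 0.00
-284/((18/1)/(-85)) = 12070/9 = 1341.11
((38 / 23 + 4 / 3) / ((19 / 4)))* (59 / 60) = 12154/19665 = 0.62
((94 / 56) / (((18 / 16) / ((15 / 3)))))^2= 55.66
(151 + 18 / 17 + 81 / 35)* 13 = 1194076/595 = 2006.85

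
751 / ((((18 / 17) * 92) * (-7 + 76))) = 12767/114264 = 0.11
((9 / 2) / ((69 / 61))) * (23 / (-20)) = -183/40 = -4.58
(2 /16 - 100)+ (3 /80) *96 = -3851/40 = -96.28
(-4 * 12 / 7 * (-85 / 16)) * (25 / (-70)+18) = 62985/98 = 642.70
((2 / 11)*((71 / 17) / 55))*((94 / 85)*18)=240264/874225 = 0.27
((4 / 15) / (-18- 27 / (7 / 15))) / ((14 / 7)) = -14/7965 = 0.00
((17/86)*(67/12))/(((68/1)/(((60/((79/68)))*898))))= 2557055/3397 = 752.74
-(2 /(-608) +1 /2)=-151/304 = -0.50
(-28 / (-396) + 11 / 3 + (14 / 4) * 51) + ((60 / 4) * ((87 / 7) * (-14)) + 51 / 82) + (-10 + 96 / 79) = -781106302/320661 = -2435.93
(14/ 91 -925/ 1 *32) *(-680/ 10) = 26166264/13 = 2012789.54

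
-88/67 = -1.31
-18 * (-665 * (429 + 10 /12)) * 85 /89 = 437333925/89 = 4913864.33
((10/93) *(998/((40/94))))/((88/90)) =351795/1364 = 257.91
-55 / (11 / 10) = -50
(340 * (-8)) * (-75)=204000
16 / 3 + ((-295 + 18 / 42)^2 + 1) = 86778.66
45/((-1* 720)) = -1/16 = -0.06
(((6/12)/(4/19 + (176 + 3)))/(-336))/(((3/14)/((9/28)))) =-19/1525440 = 0.00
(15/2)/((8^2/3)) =45/128 = 0.35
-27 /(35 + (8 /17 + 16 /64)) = -1836/2429 = -0.76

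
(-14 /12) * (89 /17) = -623/102 = -6.11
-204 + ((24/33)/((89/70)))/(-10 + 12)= -199436/979 = -203.71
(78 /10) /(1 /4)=156/5 = 31.20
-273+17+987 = 731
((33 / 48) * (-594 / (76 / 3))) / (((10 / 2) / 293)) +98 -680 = -4640973/3040 = -1526.64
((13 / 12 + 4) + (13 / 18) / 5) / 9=941/1620 = 0.58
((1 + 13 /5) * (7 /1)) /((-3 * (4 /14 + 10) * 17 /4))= -49/255 = -0.19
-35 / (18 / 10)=-175/9 = -19.44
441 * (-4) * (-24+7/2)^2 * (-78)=57823038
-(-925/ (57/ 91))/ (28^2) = 12025/6384 = 1.88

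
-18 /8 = -9/4 = -2.25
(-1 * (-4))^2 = 16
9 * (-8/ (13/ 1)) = -72/13 = -5.54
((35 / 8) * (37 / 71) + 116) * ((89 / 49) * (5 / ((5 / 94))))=281026489/13916 = 20194.49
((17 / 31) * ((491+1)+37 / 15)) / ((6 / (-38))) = -2395691/1395 = -1717.34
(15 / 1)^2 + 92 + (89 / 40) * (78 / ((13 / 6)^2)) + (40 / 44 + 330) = 489688/715 = 684.88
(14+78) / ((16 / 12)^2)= 207/4 = 51.75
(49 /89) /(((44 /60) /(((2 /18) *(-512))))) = -42.71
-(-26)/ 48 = 13/24 = 0.54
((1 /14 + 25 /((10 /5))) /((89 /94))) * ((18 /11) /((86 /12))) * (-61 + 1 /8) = -4944024/26789 = -184.55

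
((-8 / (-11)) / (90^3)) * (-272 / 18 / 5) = -136/45106875 = 0.00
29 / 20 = 1.45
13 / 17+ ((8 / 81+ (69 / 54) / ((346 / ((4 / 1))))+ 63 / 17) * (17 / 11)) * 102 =526570501/873477 = 602.84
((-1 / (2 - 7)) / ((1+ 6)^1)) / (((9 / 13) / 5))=13/63 = 0.21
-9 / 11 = -0.82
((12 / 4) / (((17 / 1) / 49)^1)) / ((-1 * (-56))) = 21/136 = 0.15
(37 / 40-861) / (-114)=34403/4560 = 7.54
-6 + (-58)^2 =3358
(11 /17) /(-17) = -11/289 = -0.04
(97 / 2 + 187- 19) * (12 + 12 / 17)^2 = 10101024/289 = 34951.64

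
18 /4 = 9/2 = 4.50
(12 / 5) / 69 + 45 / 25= 211/115 = 1.83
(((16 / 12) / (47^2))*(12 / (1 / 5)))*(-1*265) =-21200/2209 = -9.60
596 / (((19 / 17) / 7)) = 70924/19 = 3732.84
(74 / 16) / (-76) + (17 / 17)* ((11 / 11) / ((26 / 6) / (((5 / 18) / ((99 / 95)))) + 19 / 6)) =-315409/33657056 = -0.01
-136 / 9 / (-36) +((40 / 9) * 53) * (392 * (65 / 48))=10128334/81 = 125041.16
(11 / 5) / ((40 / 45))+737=29579/40 = 739.48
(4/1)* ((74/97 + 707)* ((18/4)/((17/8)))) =9886032/1649 = 5995.17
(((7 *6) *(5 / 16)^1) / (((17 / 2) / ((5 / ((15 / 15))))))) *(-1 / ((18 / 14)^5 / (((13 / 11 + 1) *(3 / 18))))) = -2941225/3680721 = -0.80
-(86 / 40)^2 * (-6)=5547/200 = 27.74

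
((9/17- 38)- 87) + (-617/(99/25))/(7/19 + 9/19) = -8334019/26928 = -309.49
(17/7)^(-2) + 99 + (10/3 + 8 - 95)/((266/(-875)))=12334615/32946 = 374.39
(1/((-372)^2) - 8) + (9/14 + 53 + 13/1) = 58.64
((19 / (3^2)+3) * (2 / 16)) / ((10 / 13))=299/360 = 0.83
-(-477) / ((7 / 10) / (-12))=-57240/7 = -8177.14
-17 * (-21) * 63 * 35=787185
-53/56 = -0.95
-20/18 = -10/9 = -1.11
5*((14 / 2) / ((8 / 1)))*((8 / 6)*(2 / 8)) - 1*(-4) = 131/24 = 5.46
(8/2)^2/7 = 16/7 = 2.29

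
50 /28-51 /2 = -166/7 = -23.71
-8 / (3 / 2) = -16/3 = -5.33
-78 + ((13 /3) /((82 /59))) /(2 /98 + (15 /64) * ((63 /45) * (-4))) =-10019386/124599 = -80.41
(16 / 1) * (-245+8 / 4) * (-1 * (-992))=-3856896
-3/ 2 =-1.50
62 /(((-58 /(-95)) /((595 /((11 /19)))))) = 33293225/319 = 104367.48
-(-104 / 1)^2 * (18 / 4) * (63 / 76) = -766584/19 = -40346.53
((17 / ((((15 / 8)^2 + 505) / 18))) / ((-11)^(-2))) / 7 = 2369664/227815 = 10.40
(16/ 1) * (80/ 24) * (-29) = -4640/3 = -1546.67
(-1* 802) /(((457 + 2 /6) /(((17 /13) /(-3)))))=6817/8918 = 0.76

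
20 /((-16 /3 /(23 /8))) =-345/32 = -10.78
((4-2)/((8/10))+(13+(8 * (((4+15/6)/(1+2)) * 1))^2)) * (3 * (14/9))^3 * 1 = 7802564/243 = 32109.32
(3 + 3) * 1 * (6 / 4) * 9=81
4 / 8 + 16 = 33/2 = 16.50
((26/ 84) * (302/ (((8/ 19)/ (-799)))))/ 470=-377.41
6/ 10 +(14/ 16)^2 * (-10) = -1129/160 = -7.06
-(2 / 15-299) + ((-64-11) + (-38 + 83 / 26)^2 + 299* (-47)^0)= 17587243/10140 = 1734.44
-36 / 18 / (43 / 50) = -100/43 = -2.33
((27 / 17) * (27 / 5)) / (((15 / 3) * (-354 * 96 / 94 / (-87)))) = 331209/802400 = 0.41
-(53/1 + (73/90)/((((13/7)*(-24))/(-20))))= -53.36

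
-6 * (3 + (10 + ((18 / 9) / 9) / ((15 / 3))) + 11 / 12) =-2513/30 = -83.77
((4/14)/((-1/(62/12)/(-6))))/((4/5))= 155/14 = 11.07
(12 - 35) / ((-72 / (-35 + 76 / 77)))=-6693/616 = -10.87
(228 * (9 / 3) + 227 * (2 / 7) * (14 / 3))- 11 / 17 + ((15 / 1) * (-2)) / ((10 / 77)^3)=-64820849/5100 = -12709.97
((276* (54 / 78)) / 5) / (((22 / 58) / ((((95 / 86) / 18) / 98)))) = 38019/602602 = 0.06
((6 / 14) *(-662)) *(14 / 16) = -993/4 = -248.25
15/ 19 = 0.79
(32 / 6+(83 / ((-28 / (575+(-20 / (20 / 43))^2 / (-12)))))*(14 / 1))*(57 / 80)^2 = -90778143/10240 = -8865.05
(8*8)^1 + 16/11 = 720/11 = 65.45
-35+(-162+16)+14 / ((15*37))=-180.97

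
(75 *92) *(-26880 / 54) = -10304000/3 = -3434666.67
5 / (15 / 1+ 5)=1/4 = 0.25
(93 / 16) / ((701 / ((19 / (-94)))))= -1767/1054304 = 0.00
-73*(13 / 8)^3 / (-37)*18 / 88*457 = 659647053/833536 = 791.38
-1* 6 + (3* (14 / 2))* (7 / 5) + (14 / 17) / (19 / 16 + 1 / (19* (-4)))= 104479/4335 = 24.10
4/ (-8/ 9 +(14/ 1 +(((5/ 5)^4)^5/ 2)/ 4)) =288/953 = 0.30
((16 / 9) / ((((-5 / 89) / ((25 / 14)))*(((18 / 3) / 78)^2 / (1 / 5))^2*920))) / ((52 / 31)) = -6061523/144900 = -41.83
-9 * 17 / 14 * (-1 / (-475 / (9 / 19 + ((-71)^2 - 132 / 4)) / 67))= -975495411/126350 = -7720.58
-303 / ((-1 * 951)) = 0.32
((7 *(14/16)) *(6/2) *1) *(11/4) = 1617/32 = 50.53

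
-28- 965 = -993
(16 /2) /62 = 4/31 = 0.13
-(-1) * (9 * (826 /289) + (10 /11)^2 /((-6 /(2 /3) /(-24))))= 2929742/104907 = 27.93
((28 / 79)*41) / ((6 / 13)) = 7462/237 = 31.49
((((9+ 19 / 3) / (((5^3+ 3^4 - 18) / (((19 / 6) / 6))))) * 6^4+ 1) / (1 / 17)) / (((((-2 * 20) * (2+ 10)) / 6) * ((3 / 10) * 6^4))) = -45373/1461888 = -0.03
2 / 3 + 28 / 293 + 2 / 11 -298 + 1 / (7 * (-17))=-341805515/1150611 = -297.06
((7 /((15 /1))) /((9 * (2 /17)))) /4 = 119/1080 = 0.11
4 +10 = 14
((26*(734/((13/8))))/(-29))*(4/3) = -46976/87 = -539.95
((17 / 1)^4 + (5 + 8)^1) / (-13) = -83534/13 = -6425.69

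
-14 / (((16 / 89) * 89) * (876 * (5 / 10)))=-7/3504 = 0.00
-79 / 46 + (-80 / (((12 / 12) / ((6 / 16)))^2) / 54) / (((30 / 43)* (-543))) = -3087595/1798416 = -1.72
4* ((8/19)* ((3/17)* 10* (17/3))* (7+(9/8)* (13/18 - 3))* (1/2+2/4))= 1420/19 = 74.74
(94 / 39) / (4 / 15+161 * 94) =235/1475591 = 0.00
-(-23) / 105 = 23/105 = 0.22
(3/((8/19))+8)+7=177/8 = 22.12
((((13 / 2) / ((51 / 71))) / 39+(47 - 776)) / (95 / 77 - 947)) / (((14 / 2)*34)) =2453033/757660896 = 0.00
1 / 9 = 0.11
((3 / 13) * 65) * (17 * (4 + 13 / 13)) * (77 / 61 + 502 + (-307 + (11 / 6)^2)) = 254519.84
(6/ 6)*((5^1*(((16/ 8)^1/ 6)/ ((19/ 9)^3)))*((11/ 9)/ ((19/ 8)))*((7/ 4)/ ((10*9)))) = 231/130321 = 0.00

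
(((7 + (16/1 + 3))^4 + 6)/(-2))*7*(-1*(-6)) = -9596622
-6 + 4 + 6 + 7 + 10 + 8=29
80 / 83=0.96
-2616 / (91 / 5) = -13080/91 = -143.74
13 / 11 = 1.18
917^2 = 840889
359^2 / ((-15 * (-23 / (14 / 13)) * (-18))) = -902167/40365 = -22.35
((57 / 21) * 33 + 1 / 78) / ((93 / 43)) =2103259/50778 = 41.42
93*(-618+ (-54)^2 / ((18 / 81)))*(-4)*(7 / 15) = -10853472/5 = -2170694.40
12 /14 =6/7 = 0.86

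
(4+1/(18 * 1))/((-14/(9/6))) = -73/168 = -0.43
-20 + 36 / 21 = -128/7 = -18.29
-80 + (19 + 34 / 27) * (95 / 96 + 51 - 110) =-3253603/2592 = -1255.25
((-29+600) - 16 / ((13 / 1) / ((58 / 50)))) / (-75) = -185111/24375 = -7.59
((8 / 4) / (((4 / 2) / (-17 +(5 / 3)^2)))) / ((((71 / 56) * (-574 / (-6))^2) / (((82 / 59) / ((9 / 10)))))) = -20480/10820187 = 0.00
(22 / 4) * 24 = 132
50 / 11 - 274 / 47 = -664/517 = -1.28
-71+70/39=-2699/39 = -69.21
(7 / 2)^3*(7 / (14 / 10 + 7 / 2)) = 245/4 = 61.25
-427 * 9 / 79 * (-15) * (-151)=-8704395/79 = -110182.22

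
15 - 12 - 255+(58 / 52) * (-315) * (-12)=51534/13 = 3964.15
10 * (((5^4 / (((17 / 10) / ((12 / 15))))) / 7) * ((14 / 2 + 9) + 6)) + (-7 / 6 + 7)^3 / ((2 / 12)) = 44702125/4284 = 10434.67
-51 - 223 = -274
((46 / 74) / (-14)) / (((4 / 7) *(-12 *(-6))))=-23/21312 = 0.00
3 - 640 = -637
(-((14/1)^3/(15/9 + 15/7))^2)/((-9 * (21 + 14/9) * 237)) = 2470629/229100 = 10.78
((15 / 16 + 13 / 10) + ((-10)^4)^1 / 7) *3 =2403759/560 = 4292.43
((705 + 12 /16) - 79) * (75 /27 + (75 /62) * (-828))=-698638225/1116 = -626019.91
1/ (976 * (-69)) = -1/67344 = 0.00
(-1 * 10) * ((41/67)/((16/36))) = -1845/134 = -13.77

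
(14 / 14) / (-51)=-1/51 = -0.02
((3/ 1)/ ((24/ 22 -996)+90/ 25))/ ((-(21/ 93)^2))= 52855/890526 = 0.06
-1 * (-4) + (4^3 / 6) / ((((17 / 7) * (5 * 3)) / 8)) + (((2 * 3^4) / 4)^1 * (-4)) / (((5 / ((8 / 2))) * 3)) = -28196/765 = -36.86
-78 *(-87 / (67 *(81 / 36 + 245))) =27144/66263 = 0.41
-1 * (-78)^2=-6084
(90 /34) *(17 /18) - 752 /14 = -51.21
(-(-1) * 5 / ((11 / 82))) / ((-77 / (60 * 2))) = -49200/847 = -58.09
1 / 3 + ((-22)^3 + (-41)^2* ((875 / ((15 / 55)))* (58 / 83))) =311922327/83 = 3758100.33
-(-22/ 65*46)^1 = 1012/65 = 15.57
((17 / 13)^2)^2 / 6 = 83521/171366 = 0.49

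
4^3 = 64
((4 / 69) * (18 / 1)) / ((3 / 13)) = 4.52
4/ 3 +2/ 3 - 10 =-8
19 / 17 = 1.12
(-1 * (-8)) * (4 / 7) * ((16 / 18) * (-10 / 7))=-2560/441 = -5.80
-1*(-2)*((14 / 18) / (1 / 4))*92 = 5152/9 = 572.44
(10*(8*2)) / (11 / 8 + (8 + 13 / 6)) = 3840/277 = 13.86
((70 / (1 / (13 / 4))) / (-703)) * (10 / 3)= -2275/2109 = -1.08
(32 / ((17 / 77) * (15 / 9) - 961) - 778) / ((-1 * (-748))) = -43162565/41496422 = -1.04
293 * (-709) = -207737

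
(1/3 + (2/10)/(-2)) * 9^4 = 15309/10 = 1530.90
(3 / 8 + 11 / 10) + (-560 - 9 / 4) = -22431/40 = -560.78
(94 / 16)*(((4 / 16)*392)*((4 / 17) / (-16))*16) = -2303/17 = -135.47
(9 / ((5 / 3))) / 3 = 9/5 = 1.80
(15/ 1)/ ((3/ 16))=80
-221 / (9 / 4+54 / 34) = -15028/261 = -57.58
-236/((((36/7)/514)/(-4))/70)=59438960/9 = 6604328.89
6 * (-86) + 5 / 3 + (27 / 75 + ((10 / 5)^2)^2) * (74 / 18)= -100592/225 = -447.08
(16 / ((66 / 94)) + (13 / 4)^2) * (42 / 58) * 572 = 1602419/116 = 13813.96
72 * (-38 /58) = -1368/29 = -47.17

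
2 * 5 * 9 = 90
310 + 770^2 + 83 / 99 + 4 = 58728269/99 = 593214.84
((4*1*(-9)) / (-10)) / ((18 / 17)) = 17/5 = 3.40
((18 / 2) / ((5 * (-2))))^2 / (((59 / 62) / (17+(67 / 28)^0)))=22599/1475 = 15.32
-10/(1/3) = -30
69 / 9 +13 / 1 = 62/3 = 20.67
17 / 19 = 0.89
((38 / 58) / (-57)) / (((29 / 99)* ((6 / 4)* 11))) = -2/841 = 0.00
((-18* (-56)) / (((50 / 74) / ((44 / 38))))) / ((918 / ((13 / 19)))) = 592592/460275 = 1.29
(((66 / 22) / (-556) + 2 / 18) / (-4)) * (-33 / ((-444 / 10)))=-29095/1481184 = -0.02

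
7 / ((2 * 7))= 1/2 = 0.50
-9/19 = -0.47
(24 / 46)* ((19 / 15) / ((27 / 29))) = 2204/3105 = 0.71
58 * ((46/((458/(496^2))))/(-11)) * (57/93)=-201145856/2519 = -79851.47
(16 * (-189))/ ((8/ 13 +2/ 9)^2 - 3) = 41395536/31463 = 1315.69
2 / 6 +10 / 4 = 2.83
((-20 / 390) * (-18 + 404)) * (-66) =16984/13 = 1306.46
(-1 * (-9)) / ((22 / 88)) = 36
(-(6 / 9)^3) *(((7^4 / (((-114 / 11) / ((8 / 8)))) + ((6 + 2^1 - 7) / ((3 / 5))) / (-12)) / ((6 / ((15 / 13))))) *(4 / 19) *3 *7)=1707580/29241 = 58.40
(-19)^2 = 361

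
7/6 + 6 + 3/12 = 89/12 = 7.42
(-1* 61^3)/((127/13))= -23234.28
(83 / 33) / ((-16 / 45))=-1245/176 = -7.07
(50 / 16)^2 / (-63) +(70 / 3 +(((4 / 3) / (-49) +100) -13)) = 3108905/28224 = 110.15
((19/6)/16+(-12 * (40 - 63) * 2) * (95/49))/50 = 5035171/235200 = 21.41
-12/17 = -0.71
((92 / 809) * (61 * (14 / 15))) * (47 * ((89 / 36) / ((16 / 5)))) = 41081243/174744 = 235.09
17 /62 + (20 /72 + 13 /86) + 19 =472757/23994 = 19.70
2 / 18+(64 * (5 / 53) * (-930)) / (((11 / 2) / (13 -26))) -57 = 69339904/5247 = 13215.15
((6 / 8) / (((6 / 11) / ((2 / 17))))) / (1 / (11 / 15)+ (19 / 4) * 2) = 121/8126 = 0.01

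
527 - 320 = 207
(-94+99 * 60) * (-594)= -3472524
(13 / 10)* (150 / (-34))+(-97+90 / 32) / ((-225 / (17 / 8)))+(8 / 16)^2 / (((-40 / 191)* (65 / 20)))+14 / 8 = -22041641/6364800 = -3.46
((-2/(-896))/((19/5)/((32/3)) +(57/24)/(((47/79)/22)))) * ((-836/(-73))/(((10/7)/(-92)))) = -0.02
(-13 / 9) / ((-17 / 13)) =169/153 = 1.10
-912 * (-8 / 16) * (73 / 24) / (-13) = -1387/13 = -106.69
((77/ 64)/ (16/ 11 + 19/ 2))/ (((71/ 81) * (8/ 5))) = 343035/4380416 = 0.08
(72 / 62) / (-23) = -36/713 = -0.05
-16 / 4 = -4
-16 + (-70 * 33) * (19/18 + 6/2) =-28153/3 = -9384.33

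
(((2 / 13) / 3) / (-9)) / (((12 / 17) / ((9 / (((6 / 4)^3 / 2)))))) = -0.04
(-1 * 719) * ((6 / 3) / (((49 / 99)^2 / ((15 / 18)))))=-11744865/2401 = -4891.66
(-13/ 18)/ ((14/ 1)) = -13/252 = -0.05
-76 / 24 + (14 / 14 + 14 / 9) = -11/18 = -0.61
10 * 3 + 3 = 33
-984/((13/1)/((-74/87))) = 64.38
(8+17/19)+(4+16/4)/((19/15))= 289/19 = 15.21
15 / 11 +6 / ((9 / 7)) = 199/33 = 6.03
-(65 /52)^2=-25/16 = -1.56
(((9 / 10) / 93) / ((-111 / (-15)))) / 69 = 1/52762 = 0.00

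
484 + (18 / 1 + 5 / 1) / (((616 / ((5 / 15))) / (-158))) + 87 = 525787/924 = 569.03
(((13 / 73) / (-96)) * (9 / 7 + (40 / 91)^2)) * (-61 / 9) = 747067/40176864 = 0.02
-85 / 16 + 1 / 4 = -81/16 = -5.06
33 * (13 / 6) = 71.50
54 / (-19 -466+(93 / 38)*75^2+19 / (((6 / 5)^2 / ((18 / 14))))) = 28728/7074755 = 0.00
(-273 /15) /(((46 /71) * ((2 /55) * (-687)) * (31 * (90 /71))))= 5046041/176339160 = 0.03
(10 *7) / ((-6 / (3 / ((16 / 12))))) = -26.25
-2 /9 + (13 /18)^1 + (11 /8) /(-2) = -3/16 = -0.19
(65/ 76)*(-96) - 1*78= -160.11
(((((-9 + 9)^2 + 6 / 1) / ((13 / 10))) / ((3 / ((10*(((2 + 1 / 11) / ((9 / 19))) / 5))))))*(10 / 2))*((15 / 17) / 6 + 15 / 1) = 22505500/21879 = 1028.63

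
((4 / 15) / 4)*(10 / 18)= 1/27 = 0.04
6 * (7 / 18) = 7/3 = 2.33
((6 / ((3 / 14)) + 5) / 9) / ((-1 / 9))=-33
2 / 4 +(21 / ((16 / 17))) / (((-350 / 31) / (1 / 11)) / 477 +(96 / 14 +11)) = 51524113/29142800 = 1.77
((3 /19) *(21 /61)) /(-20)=-63/23180 = 0.00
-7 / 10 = -0.70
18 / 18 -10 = -9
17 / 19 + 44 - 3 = 796/19 = 41.89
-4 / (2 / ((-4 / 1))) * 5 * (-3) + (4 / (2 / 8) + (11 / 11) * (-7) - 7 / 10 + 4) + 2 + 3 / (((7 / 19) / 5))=-64.99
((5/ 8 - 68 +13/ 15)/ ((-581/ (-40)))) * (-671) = 5355251/1743 = 3072.43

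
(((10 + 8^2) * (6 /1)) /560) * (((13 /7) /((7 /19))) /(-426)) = -9139/974120 = -0.01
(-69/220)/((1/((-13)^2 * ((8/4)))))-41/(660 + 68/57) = -219868419/2072840 = -106.07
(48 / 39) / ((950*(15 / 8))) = 64/92625 = 0.00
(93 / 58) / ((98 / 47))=4371/5684 = 0.77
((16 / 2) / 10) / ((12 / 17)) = 17/15 = 1.13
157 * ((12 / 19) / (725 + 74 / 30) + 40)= 325512025/51832 = 6280.14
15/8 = 1.88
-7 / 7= -1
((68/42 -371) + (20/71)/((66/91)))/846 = -6051847/13875246 = -0.44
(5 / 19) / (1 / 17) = 85/19 = 4.47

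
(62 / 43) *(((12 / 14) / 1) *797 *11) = 3261324/301 = 10834.96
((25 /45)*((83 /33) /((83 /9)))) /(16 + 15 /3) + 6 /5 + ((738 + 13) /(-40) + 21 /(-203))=-14205551/803880 = -17.67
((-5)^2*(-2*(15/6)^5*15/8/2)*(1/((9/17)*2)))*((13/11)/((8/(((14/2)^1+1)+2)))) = -431640625/67584 = -6386.73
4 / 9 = 0.44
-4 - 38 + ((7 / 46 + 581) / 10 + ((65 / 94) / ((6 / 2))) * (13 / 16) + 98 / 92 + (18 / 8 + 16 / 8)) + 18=39.62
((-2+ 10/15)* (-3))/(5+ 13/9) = 18/29 = 0.62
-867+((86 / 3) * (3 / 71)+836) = -2115/71 = -29.79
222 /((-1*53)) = -222/53 = -4.19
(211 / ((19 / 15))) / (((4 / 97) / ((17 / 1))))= 5219085/76 = 68672.17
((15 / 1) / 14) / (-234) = -5/1092 = 0.00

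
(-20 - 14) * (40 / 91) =-1360/91 = -14.95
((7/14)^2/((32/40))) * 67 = 335/16 = 20.94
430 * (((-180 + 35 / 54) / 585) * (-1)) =32035/243 = 131.83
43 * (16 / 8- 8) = -258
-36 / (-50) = 18/25 = 0.72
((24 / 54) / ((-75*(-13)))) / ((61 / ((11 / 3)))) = 44/1605825 = 0.00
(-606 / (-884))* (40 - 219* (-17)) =1140189/442 = 2579.61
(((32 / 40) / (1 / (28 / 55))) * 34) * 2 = 7616/275 = 27.69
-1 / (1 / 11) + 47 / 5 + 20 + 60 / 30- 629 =-608.60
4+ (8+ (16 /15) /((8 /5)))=38/3 = 12.67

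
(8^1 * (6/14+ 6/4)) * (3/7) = 324/49 = 6.61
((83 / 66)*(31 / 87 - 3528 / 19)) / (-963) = 25426801/105061374 = 0.24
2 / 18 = 1/9 = 0.11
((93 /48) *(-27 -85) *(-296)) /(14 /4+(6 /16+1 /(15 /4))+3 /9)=2569280/179 = 14353.52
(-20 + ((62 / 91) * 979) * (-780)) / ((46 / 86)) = -156606860/161 = -972713.42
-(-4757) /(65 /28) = 133196/65 = 2049.17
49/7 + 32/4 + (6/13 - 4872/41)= -55095/533 = -103.37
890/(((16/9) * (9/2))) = 111.25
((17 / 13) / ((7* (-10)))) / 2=-17/1820 = -0.01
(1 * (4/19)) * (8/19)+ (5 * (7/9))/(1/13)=50.64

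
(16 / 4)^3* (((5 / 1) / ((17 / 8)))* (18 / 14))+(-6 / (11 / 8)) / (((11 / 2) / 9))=2685024/14399 = 186.47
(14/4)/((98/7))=1/4 = 0.25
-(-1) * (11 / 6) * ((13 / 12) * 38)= 2717/36 = 75.47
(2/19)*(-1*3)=-6/19 = -0.32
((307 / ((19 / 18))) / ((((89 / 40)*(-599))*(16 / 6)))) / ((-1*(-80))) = -8289/8103272 = 0.00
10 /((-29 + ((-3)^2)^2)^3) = 5/70304 = 0.00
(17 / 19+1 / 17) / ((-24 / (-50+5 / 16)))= 20405/10336 = 1.97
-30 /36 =-5/6 = -0.83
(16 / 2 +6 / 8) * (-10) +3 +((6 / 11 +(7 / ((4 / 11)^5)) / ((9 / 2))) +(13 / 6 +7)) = 8610079/50688 = 169.86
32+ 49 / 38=1265/38 = 33.29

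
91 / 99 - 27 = -2582/99 = -26.08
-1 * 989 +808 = -181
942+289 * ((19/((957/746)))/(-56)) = 23193689/26796 = 865.57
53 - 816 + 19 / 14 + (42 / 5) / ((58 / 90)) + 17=-297033/406 = -731.61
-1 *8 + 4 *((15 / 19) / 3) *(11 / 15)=-412/57 = -7.23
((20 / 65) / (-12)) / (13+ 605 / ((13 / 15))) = -1/27732 = 0.00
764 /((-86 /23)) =-8786/43 = -204.33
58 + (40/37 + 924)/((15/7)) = 271786/555 = 489.70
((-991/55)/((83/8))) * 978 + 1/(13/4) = -100778332/59345 = -1698.18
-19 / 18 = -1.06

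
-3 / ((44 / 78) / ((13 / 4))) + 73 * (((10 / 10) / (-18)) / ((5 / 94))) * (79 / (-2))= 11857711/3960 = 2994.37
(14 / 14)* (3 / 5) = 3/5 = 0.60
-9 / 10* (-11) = 99/10 = 9.90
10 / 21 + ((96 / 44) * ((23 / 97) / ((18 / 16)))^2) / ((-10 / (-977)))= 9.95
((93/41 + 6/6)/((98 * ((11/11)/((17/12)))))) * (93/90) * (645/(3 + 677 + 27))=1518287/34088712 = 0.04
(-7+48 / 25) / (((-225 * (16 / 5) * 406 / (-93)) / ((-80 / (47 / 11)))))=43307/1431150 = 0.03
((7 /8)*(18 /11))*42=1323/22 = 60.14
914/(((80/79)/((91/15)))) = 3285373/600 = 5475.62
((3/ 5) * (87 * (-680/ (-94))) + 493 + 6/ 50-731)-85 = 64316/1175 = 54.74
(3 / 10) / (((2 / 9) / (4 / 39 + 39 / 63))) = 1773/1820 = 0.97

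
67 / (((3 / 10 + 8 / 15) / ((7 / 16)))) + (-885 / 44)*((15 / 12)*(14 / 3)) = -9037/110 = -82.15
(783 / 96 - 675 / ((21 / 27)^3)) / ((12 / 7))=-5218959/6272 = -832.10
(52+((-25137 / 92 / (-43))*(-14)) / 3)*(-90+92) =44203/989 = 44.69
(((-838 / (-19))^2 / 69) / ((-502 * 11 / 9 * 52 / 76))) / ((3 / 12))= -4213464/15685241 = -0.27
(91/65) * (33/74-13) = -6503/370 = -17.58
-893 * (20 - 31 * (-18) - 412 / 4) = -424175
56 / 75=0.75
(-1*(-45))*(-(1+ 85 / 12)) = -1455/4 = -363.75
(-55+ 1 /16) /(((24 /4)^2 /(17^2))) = -84677/192 = -441.03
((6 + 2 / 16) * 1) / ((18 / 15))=245/48 = 5.10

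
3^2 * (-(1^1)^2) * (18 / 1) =-162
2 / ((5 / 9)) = 18/5 = 3.60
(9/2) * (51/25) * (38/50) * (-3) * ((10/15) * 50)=-17442/25 = -697.68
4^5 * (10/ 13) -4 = 10188/13 = 783.69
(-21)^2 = 441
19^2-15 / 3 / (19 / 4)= 6839/19 = 359.95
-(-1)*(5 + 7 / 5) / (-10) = -16/25 = -0.64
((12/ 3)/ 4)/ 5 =1/5 = 0.20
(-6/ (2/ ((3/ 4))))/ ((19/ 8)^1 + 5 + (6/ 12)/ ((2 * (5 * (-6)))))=-135/442 = -0.31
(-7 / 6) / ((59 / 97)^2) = -65863/20886 = -3.15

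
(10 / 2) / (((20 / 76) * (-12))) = -19/12 = -1.58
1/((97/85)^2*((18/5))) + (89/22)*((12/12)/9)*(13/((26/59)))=13.47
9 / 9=1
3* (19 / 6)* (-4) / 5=-38/5 = -7.60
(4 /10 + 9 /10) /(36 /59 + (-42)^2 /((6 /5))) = 767/867660 = 0.00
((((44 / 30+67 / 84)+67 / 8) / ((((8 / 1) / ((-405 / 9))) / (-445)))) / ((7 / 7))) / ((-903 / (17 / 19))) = -67608405/2562112 = -26.39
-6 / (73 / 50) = -300/73 = -4.11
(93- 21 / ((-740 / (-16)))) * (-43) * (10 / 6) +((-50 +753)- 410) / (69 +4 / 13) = -220965368/33337 = -6628.23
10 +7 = 17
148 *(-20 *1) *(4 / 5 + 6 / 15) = -3552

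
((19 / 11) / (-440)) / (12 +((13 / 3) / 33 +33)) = -171/1965920 = 0.00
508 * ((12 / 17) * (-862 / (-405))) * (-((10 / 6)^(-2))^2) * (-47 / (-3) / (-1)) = 1549.64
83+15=98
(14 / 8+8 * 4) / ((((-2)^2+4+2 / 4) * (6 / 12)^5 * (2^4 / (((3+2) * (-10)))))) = -6750/17 = -397.06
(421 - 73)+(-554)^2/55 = 326056/55 = 5928.29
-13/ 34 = -0.38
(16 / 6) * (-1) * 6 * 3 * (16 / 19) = -768/19 = -40.42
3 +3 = 6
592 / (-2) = -296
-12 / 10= -6/5 = -1.20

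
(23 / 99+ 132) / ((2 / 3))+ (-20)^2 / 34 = 235747/1122 = 210.11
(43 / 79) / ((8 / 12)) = 129/158 = 0.82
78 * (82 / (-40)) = -1599/10 = -159.90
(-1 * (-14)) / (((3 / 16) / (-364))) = -81536/3 = -27178.67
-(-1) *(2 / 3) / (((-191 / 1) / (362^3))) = -94875856/573 = -165577.41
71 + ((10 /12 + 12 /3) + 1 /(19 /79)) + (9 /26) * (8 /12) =118889/1482 = 80.22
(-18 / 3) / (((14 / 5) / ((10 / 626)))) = -75/2191 = -0.03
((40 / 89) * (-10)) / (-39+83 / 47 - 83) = 18800/502939 = 0.04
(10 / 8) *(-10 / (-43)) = 0.29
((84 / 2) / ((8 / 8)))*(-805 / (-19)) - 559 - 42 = 22391/19 = 1178.47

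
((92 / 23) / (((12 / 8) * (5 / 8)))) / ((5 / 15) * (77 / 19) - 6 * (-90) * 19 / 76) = 304/9715 = 0.03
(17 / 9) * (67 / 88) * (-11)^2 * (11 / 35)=137819/2520 = 54.69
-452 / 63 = -7.17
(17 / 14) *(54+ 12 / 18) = 1394/21 = 66.38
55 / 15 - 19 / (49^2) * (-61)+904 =908.15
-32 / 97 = -0.33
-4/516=-1/129 = -0.01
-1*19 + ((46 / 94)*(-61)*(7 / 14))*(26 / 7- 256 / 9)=1036678/2961 = 350.11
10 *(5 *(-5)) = -250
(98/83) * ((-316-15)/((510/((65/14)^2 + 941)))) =-20815597/28220 = -737.62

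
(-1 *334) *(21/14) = -501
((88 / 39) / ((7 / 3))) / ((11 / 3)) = 24/91 = 0.26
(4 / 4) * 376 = 376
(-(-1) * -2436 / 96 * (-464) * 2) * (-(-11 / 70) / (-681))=-18502/3405 = -5.43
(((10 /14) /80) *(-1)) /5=-1/560 = 0.00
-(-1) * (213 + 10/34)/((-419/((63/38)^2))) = -7195797/5142806 = -1.40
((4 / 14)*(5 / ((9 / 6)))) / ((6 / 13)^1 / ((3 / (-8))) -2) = -130/441 = -0.29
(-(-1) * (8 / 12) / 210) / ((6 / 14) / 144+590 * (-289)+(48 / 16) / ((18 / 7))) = -16/859364505 = 0.00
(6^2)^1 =36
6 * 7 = 42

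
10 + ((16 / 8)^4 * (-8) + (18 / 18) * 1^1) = -117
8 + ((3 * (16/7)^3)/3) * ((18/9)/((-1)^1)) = -5448/343 = -15.88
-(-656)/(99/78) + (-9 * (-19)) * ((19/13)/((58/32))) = 8145584/12441 = 654.74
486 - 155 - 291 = 40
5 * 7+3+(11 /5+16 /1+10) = 331/5 = 66.20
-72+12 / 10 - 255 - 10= -1679/5 = -335.80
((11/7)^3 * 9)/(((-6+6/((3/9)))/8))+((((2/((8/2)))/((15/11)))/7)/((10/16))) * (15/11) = 40126/1715 = 23.40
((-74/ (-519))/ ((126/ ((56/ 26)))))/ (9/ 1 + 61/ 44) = 6512/27750411 = 0.00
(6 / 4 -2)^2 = 1/4 = 0.25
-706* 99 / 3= -23298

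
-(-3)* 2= 6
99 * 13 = 1287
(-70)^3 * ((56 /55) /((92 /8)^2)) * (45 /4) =-172872000/5819 = -29708.20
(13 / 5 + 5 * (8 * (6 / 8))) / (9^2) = 163/405 = 0.40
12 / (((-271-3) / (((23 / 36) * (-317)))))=7291/822 = 8.87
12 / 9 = 4/3 = 1.33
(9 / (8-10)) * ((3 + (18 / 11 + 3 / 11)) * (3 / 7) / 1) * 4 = -2916/77 = -37.87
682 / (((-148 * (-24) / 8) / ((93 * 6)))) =857.11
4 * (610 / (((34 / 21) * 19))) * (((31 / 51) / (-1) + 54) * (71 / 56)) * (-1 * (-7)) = 412765955/10982 = 37585.68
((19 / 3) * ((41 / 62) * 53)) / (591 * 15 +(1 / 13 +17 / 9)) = 1610193/64320970 = 0.03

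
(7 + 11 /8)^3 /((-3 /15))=-1503815/512 = -2937.14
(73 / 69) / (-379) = -73/26151 = 0.00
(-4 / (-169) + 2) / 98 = 171/8281 = 0.02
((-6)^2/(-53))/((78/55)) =-330/689 = -0.48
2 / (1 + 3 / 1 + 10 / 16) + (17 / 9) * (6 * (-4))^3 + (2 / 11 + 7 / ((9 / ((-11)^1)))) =-95677345/3663 = -26119.94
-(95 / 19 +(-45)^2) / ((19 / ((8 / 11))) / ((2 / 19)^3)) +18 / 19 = 1228162/1433531 = 0.86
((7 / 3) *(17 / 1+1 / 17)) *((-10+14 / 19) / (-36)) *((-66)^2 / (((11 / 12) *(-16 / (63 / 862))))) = -30949380/139213 = -222.32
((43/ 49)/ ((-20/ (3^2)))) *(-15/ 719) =1161/140924 = 0.01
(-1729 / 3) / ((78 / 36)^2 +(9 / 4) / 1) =-10374/125 = -82.99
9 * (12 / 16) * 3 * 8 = 162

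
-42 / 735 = -2/35 = -0.06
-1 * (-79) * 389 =30731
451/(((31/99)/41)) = 1830609/31 = 59051.90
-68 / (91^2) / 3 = -68/24843 = 0.00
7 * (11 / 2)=77/2 = 38.50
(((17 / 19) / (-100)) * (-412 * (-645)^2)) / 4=29138391/76 = 383399.88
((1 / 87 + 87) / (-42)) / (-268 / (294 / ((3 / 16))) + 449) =-211960/45920601 = 0.00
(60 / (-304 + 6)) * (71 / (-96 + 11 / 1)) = 426/2533 = 0.17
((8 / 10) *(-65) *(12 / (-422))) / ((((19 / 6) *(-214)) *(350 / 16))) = -7488/75068525 = 0.00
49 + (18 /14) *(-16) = 199/7 = 28.43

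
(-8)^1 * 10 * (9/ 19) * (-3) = 2160/19 = 113.68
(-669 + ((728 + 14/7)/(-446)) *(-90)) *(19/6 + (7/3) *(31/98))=-2037.08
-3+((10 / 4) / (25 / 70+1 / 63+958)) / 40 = -2898057/966040 = -3.00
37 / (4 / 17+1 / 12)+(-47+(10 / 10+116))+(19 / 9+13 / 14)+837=8404273/8190 = 1026.16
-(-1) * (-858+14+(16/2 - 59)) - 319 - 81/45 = -6079/5 = -1215.80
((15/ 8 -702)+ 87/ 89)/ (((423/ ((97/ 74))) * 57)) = -16095307/423453456 = -0.04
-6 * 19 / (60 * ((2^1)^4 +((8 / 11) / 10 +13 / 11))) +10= 18771/1898 = 9.89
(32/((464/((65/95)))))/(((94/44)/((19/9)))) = 572/12267 = 0.05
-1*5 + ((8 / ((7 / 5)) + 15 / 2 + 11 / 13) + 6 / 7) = 9.92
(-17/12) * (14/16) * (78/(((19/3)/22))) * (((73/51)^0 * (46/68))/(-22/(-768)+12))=-1657656/87761 = -18.89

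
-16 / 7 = -2.29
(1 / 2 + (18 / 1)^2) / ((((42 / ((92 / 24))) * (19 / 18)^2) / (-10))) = -671715/2527 = -265.82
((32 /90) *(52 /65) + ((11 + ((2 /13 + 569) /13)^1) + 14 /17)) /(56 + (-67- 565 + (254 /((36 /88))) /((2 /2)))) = 9032018/7254325 = 1.25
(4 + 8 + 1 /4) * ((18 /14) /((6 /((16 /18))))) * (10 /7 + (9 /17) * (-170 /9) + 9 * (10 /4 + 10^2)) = 4265/2 = 2132.50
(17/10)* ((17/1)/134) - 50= -66711/1340 = -49.78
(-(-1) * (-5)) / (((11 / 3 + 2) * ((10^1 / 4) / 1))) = -6/17 = -0.35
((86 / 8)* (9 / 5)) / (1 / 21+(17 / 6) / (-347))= 2820069/5750 = 490.45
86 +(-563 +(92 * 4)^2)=134947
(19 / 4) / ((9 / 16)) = 76/9 = 8.44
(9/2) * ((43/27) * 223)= 9589/6 = 1598.17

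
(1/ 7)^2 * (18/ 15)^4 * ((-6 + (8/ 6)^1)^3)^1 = -2688/625 = -4.30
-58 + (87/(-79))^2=-354409/6241 = -56.79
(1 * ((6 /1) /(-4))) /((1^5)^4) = -3/2 = -1.50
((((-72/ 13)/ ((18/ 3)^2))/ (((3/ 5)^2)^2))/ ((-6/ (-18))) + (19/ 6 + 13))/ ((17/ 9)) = 8849/1326 = 6.67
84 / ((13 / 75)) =6300/13 = 484.62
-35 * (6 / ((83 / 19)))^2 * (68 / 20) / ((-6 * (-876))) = -42959/1005794 = -0.04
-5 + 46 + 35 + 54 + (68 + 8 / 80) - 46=1521/10 = 152.10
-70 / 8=-35/4 = -8.75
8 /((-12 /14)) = -28/3 = -9.33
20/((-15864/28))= -70/1983 = -0.04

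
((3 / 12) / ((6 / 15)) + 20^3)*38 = 1216095/4 = 304023.75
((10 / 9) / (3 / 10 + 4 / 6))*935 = 93500/87 = 1074.71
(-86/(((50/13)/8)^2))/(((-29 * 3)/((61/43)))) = 6.07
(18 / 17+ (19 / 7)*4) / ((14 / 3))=2127/833 = 2.55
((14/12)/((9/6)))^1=7/9 = 0.78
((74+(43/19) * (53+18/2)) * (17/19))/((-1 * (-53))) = 69224/19133 = 3.62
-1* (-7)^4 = -2401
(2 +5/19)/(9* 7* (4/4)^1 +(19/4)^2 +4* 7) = 688/34523 = 0.02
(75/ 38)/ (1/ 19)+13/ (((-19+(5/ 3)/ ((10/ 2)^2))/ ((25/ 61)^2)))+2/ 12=119048707/3170292 = 37.55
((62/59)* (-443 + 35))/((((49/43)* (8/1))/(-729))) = 99119214/2891 = 34285.44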